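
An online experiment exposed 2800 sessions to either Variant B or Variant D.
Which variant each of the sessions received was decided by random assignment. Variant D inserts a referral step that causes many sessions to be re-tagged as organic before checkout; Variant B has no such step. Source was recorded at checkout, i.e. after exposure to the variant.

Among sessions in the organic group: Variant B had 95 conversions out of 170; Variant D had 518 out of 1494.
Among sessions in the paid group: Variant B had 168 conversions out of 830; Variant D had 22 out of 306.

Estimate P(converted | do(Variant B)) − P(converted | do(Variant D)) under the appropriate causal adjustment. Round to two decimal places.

-0.04

The distribution of traffic source is itself part of what the variant does — it is an intermediate outcome. Holding it fixed would remove that part of the effect; the total effect is the pooled difference.
The causal difference is the pooled difference: 0.263 − 0.300 = -0.037.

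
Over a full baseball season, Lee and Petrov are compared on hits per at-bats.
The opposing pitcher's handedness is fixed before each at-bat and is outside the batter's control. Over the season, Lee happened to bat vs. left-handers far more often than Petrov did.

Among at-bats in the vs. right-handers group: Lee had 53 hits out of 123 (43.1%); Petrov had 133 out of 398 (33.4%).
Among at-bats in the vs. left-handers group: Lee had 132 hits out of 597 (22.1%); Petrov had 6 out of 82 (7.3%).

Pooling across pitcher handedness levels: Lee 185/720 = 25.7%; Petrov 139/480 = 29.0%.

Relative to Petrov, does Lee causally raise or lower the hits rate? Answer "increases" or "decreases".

increases

Lee is higher inside every pitcher handedness stratum but Petrov is higher in aggregate. Whether to stratify depends on how pitcher handedness relates to the player.
Pitcher handedness satisfies the back-door criterion: it is not a descendant of the player, and it blocks the spurious path from player to outcome. Adjusting for it (i.e., using the within-pitcher handedness rates) gives the causal effect.
Within each level — vs. right-handers: 43.1% vs 33.4%; vs. left-handers: 22.1% vs 7.3% — Lee is higher every time.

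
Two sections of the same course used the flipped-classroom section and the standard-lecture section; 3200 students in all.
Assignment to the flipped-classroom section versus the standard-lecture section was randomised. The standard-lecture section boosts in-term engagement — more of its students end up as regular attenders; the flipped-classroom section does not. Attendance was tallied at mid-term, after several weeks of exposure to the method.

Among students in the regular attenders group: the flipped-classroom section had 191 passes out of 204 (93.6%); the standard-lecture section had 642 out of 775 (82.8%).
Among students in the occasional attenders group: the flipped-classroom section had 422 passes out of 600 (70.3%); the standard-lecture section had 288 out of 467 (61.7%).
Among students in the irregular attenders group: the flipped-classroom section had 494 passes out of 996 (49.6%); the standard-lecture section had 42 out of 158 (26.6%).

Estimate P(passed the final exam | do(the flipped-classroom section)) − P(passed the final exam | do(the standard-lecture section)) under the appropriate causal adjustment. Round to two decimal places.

-0.08

Mid-term attendance lies on the pathway teaching method → mid-term attendance → outcome, so adjusting for it blocks the indirect effect. For the total causal effect of teaching method, use the unadjusted pooled rates.
The causal difference is the pooled difference: 0.615 − 0.694 = -0.079.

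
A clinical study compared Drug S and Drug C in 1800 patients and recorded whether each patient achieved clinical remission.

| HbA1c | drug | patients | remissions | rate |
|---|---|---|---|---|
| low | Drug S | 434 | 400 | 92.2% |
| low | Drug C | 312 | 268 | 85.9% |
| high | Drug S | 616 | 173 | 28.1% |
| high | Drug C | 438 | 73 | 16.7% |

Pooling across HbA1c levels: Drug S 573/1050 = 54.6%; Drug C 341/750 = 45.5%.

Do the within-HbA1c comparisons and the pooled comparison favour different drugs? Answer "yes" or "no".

no

Within each HbA1c level (low 92.2% vs 85.9%; high 28.1% vs 16.7%), Drug S has the higher rate every time. Pooled: 54.6% vs 45.5% — Drug S has the higher rate overall. They agree.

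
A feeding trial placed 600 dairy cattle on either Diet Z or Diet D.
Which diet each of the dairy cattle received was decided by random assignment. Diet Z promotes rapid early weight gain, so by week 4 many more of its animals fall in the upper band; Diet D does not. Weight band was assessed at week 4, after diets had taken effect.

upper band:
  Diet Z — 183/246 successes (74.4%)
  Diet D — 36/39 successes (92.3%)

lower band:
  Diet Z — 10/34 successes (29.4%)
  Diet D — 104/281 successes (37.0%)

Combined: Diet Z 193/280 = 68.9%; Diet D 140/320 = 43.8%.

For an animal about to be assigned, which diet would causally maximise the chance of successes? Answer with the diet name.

Diet Z

Diet D is higher inside every week-4 weight band stratum but Diet Z is higher in aggregate. Whether to stratify depends on how week-4 weight band relates to the diet.
Because the diet influences week-4 weight band, week-4 weight band is a post-treatment mediator, not a confounder. Stratifying on it would bias the estimate; the causal effect is the crude pooled difference.
Pooled: Diet Z 68.9% vs Diet D 43.8%; Diet Z is higher overall.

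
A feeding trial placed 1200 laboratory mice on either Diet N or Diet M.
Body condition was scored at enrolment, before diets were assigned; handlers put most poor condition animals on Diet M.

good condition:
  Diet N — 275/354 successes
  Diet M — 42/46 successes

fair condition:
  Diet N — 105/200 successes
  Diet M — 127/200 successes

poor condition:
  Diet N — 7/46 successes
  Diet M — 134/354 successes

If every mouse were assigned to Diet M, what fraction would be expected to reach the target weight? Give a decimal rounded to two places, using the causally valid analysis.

0.64

Starting body condition satisfies the back-door criterion: it is not a descendant of the diet, and it blocks the spurious path from diet to outcome. Adjusting for it (i.e., using the within-starting body condition rates) gives the causal effect.
Standardising Diet M to the population starting body condition mix: 0.333·42/46 + 0.333·127/200 + 0.333·134/354 = 0.642.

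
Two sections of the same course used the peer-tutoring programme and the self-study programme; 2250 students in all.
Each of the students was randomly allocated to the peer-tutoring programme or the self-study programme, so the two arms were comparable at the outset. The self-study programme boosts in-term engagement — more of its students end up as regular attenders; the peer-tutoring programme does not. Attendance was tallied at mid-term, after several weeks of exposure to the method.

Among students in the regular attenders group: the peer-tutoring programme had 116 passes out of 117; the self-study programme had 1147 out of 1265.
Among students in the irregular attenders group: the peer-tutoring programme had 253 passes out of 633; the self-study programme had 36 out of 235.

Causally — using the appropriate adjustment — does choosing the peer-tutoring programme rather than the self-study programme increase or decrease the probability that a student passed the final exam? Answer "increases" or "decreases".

decreases

The stratified and pooled comparisons disagree (the peer-tutoring programme wins within each mid-term attendance; the self-study programme wins overall), so the answer turns on the causal role of mid-term attendance.
Mid-term attendance here is a post-treatment variable shaped by the teaching method; conditioning on it would introduce bias rather than remove it. The overall comparison is the causal one.
Pooled: the peer-tutoring programme 49.2% vs the self-study programme 78.9%; the self-study programme is higher overall.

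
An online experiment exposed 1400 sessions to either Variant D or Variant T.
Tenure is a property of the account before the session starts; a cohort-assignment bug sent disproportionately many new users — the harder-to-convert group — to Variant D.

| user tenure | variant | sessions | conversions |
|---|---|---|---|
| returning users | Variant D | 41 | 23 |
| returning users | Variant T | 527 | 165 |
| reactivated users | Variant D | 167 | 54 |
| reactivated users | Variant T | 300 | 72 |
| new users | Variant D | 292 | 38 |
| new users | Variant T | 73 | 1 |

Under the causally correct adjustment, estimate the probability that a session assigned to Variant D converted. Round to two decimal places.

0.37

User tenure is set before the variant has any effect — it is not caused by the variant — and it independently drives the outcome. That makes it a confounder, so the causal comparison is within user tenure levels.
Standardising Variant D to the population user tenure mix: 0.406·23/41 + 0.334·54/167 + 0.261·38/292 = 0.369.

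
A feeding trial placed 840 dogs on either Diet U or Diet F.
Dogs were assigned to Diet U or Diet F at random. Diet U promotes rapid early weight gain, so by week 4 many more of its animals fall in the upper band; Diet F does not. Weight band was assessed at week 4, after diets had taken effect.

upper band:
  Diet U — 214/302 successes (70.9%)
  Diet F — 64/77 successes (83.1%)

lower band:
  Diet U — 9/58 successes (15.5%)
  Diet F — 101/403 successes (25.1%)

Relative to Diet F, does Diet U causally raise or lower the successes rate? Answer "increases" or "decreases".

increases

The stratified and pooled comparisons disagree (Diet F wins within each week-4 weight band; Diet U wins overall), so the answer turns on the causal role of week-4 weight band.
Week-4 weight band is downstream of the diet. One should not condition on a consequence of treatment, so the overall rates are the right comparison.
Pooled: Diet U 61.9% vs Diet F 34.4%; Diet U is higher overall.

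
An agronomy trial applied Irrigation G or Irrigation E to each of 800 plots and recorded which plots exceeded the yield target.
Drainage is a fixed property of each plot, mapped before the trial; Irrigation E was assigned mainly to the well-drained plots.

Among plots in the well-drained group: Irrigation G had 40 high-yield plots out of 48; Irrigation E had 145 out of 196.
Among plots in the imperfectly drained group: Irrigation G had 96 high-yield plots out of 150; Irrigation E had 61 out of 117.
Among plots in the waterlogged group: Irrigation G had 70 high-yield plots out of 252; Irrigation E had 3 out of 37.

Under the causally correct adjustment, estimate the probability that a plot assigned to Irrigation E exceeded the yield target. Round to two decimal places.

Nothing the irrigation does changes field drainage; the imbalance is an allocation artefact. With field drainage also predicting the outcome, the pooled figure is confounded, and the within-stratum comparison is the causal one.
Standardising Irrigation E to the population field drainage mix: 0.305·145/196 + 0.334·61/117 + 0.361·3/37 = 0.429.

0.43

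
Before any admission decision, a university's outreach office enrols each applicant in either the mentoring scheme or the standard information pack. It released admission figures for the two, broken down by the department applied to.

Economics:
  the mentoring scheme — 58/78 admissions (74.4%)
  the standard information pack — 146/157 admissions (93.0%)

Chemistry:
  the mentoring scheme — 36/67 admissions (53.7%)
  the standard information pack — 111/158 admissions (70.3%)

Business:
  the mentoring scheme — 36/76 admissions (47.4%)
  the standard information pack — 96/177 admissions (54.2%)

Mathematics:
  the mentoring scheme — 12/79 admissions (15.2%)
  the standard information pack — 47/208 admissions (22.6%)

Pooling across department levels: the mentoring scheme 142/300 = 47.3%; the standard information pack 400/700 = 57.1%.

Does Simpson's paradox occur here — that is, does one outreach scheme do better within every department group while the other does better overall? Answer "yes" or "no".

no

Within each department level (Economics 74.4% vs 93.0%; Chemistry 53.7% vs 70.3%; Business 47.4% vs 54.2%; Mathematics 15.2% vs 22.6%), the standard information pack has the higher rate every time. Pooled: 47.3% vs 57.1% — the standard information pack has the higher rate overall. They agree.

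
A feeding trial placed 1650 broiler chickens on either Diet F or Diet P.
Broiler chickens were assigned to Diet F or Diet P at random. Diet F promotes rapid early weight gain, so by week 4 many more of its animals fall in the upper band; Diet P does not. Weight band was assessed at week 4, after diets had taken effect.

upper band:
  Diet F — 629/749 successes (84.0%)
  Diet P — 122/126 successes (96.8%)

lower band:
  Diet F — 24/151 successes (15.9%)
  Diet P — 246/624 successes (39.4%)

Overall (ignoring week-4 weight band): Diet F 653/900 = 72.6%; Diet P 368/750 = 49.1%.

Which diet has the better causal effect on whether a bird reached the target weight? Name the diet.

Week-4 weight band lies on the pathway diet → week-4 weight band → outcome, so adjusting for it blocks the indirect effect. For the total causal effect of diet, use the unadjusted pooled rates.
Pooled: Diet F 72.6% vs Diet P 49.1%; Diet F is higher overall.

Diet F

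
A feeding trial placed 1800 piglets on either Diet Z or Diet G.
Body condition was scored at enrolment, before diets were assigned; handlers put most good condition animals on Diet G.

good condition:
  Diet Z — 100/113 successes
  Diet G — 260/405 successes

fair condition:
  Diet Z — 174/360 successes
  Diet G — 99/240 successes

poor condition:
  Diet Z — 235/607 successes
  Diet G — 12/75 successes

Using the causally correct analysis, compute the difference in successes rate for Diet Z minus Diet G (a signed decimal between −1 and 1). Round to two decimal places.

+0.18

Diet Z is higher inside every starting body condition stratum but Diet G is higher in aggregate. Whether to stratify depends on how starting body condition relates to the diet.
Since starting body condition is a pre-existing factor (not a product of the diet) and it affects the outcome on its own, it is a confounder. The stratified rates, not the pooled rate, identify the causal effect.
Adjusting over the population distribution of starting body condition: 0.288·(0.885−0.642) + 0.333·(0.483−0.412) + 0.379·(0.387−0.160) = +0.180.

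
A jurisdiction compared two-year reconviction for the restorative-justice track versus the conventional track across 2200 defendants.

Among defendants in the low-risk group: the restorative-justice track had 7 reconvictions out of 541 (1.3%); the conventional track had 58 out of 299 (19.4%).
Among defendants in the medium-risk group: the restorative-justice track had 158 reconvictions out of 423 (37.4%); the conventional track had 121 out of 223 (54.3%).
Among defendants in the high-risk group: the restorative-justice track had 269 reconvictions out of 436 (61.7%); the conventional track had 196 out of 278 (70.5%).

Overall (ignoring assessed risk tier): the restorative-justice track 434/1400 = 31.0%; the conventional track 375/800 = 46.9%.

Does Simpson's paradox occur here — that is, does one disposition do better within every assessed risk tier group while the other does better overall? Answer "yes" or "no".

Within each assessed risk tier level (low-risk 1.3% vs 19.4%; medium-risk 37.4% vs 54.3%; high-risk 61.7% vs 70.5%), the restorative-justice track has the lower rate every time. Pooled: 31.0% vs 46.9% — the restorative-justice track has the lower rate overall. They agree.

no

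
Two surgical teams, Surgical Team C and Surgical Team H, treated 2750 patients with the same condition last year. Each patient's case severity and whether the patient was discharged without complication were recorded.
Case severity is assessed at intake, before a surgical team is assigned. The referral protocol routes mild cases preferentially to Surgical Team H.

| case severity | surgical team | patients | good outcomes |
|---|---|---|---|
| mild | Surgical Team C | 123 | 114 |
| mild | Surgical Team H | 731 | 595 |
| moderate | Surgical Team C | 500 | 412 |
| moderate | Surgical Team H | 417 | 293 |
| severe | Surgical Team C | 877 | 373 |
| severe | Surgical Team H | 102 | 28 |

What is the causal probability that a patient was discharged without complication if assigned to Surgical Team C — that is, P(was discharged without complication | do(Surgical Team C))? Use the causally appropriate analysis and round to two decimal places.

0.71

The case severity-specific comparison favours Surgical Team C throughout, but the pooled figures favour Surgical Team H. The question is whether to condition on case severity.
The imbalance in case severity arose from how patients were allocated, not from anything the surgical team did; and case severity independently affects the outcome. The pooled gap is confounded — condition on case severity.
Standardising Surgical Team C to the population case severity mix: 0.311·114/123 + 0.333·412/500 + 0.356·373/877 = 0.714.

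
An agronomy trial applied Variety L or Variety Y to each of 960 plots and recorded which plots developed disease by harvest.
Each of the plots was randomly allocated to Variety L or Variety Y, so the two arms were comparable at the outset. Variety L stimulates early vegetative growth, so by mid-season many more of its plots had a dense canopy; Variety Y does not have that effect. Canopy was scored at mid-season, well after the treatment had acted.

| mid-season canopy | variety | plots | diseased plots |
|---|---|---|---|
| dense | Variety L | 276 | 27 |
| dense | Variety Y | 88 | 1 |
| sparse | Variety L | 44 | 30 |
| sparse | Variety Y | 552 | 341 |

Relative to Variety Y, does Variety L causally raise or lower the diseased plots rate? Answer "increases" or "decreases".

The stratified and pooled comparisons disagree (Variety Y wins within each mid-season canopy; Variety L wins overall), so the answer turns on the causal role of mid-season canopy.
Mid-season canopy is recorded after the variety and is itself shifted by it — it sits on the causal path from variety to outcome. Conditioning on a mediator would strip out part of the effect we want; the pooled comparison gives the total causal effect.
Pooled: Variety L 17.8% vs Variety Y 53.4%; Variety L is lower overall.

decreases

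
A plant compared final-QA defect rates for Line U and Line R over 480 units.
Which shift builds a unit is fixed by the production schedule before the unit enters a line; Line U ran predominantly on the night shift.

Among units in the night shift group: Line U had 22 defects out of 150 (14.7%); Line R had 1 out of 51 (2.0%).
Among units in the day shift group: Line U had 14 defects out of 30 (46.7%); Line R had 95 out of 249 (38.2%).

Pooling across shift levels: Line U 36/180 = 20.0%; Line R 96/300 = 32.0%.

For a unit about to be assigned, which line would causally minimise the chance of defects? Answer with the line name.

Shift satisfies the back-door criterion: it is not a descendant of the line, and it blocks the spurious path from line to outcome. Adjusting for it (i.e., using the within-shift rates) gives the causal effect.
Within each level — night shift: 14.7% vs 2.0%; day shift: 46.7% vs 38.2% — Line R is lower every time.

Line R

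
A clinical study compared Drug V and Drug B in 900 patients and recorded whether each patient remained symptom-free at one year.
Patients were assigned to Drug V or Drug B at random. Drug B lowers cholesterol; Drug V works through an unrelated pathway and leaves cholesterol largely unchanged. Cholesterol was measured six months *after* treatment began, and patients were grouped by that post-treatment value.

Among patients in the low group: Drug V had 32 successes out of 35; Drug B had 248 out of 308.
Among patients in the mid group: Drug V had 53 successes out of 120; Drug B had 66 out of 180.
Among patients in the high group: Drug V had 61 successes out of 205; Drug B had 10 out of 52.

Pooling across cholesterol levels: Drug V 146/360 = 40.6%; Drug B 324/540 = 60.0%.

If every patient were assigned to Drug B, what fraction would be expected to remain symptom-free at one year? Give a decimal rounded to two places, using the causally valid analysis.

0.60

Drug V is higher inside every cholesterol stratum but Drug B is higher in aggregate. Whether to stratify depends on how cholesterol relates to the drug.
Cholesterol here is a post-treatment variable shaped by the drug; conditioning on it would introduce bias rather than remove it. The overall comparison is the causal one.
So P(outcome | do(Drug B)) is just the pooled rate for Drug B: 324/540 = 0.600.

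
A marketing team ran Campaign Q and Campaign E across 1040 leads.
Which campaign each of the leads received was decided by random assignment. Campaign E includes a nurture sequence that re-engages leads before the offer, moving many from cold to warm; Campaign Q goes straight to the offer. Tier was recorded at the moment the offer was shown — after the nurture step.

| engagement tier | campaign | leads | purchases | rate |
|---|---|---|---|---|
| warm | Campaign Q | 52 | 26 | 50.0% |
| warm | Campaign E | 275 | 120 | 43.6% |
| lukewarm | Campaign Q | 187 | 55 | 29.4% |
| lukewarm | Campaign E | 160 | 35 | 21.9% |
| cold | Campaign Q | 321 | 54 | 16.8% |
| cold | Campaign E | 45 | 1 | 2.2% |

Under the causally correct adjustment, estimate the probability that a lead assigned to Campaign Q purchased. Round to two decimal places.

Because the campaign influences engagement tier, engagement tier is a post-treatment mediator, not a confounder. Stratifying on it would bias the estimate; the causal effect is the crude pooled difference.
So P(outcome | do(Campaign Q)) is just the pooled rate for Campaign Q: 135/560 = 0.241.

0.24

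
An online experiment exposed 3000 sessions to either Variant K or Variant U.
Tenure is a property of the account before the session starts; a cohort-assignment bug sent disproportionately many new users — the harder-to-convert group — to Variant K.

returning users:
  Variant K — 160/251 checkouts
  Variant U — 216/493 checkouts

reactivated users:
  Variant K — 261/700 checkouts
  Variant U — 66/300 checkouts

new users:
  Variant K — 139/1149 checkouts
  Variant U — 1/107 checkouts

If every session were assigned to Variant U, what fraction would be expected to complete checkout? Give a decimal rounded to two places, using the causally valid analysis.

0.19

Nothing the variant does changes user tenure; the imbalance is an allocation artefact. With user tenure also predicting the outcome, the pooled figure is confounded, and the within-stratum comparison is the causal one.
Standardising Variant U to the population user tenure mix: 0.248·216/493 + 0.333·66/300 + 0.419·1/107 = 0.186.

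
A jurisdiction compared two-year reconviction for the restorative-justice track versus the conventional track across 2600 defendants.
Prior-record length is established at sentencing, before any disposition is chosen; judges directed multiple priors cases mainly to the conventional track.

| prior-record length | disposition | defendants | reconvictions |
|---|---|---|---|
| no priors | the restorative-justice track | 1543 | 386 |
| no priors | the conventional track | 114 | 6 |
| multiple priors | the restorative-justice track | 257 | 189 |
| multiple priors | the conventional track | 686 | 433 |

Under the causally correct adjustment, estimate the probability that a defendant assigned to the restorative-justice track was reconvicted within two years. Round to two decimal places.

the conventional track is lower inside every prior-record length stratum but the restorative-justice track is lower in aggregate. Whether to stratify depends on how prior-record length relates to the disposition.
Prior-record length differs across dispositions for reasons unrelated to any effect of the disposition itself, and it separately predicts the outcome — a classic confounder. We must compare within prior-record length levels.
Standardising the restorative-justice track to the population prior-record length mix: 0.637·386/1543 + 0.363·189/257 = 0.426.

0.43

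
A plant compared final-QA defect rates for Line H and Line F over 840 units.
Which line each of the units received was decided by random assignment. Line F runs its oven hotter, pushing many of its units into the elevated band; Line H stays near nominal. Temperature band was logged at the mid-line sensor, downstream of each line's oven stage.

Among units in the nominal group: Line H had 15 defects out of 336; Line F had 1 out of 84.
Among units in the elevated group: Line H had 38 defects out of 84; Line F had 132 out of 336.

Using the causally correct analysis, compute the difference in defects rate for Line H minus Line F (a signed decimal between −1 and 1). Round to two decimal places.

-0.19

In-process temperature band lies on the pathway line → in-process temperature band → outcome, so adjusting for it blocks the indirect effect. For the total causal effect of line, use the unadjusted pooled rates.
The causal difference is the pooled difference: 0.126 − 0.317 = -0.190.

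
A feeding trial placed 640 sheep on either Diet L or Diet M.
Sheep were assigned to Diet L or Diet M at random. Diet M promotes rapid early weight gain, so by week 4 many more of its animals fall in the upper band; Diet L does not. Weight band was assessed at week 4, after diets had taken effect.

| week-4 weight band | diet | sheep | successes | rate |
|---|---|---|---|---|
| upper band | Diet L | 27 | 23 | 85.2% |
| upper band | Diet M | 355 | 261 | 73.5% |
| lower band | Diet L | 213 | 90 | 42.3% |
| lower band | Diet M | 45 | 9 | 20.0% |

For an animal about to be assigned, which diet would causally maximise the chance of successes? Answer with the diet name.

Stratifying would compare diets among sheep the diets themselves sorted into week-4 weight band groups — a form of selection on an intermediate. The unconditioned pooled rates give the total causal effect.
Pooled: Diet L 47.1% vs Diet M 67.5%; Diet M is higher overall.

Diet M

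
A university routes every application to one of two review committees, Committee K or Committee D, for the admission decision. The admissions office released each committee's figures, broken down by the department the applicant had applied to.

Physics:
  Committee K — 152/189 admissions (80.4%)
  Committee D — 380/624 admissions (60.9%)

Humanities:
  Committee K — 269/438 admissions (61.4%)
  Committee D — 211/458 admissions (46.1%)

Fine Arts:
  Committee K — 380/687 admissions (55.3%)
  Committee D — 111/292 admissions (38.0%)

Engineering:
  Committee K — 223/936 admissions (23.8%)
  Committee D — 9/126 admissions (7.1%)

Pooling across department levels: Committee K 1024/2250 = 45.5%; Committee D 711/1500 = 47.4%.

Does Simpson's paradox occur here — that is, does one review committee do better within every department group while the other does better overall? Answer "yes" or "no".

yes

Within each department level (Physics 80.4% vs 60.9%; Humanities 61.4% vs 46.1%; Fine Arts 55.3% vs 38.0%; Engineering 23.8% vs 7.1%), Committee K has the higher rate every time. Pooled: 45.5% vs 47.4% — Committee D has the higher rate overall. The two comparisons disagree.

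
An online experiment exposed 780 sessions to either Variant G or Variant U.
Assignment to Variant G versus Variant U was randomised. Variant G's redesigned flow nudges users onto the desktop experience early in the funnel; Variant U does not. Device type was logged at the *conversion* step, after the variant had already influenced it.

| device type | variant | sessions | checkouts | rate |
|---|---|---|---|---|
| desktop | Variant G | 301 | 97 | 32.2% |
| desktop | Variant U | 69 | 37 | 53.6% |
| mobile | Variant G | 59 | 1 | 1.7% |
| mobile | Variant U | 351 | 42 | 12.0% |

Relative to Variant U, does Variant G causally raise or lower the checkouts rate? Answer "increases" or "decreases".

Device type lies on the pathway variant → device type → outcome, so adjusting for it blocks the indirect effect. For the total causal effect of variant, use the unadjusted pooled rates.
Pooled: Variant G 27.2% vs Variant U 18.8%; Variant G is higher overall.

increases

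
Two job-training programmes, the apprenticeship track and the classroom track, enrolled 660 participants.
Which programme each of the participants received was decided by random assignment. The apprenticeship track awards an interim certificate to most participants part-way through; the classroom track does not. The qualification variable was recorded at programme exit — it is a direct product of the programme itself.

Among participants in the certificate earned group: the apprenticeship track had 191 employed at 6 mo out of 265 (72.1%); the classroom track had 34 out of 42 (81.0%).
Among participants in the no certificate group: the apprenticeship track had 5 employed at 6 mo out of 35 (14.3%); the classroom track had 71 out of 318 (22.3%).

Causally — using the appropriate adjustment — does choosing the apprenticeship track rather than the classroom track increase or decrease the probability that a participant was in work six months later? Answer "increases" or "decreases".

increases

Within every qualification attained during the programme level the classroom track has the higher rate, yet pooled the apprenticeship track does — Simpson's reversal.
Qualification attained during the programme here is a post-treatment variable shaped by the programme; conditioning on it would introduce bias rather than remove it. The overall comparison is the causal one.
Pooled: the apprenticeship track 65.3% vs the classroom track 29.2%; the apprenticeship track is higher overall.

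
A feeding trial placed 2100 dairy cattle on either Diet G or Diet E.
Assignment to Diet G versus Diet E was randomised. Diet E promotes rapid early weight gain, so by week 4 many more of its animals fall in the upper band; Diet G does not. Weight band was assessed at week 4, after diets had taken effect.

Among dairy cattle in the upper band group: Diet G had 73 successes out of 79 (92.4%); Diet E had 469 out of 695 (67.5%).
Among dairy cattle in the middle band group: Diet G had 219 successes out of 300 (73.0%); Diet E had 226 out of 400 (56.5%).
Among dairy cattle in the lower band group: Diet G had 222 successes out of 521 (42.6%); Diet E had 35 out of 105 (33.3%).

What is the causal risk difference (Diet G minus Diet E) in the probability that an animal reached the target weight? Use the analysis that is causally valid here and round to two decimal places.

-0.04

Within every week-4 weight band level Diet G has the higher rate, yet pooled Diet E does — Simpson's reversal.
Week-4 weight band lies on the pathway diet → week-4 weight band → outcome, so adjusting for it blocks the indirect effect. For the total causal effect of diet, use the unadjusted pooled rates.
The causal difference is the pooled difference: 0.571 − 0.608 = -0.037.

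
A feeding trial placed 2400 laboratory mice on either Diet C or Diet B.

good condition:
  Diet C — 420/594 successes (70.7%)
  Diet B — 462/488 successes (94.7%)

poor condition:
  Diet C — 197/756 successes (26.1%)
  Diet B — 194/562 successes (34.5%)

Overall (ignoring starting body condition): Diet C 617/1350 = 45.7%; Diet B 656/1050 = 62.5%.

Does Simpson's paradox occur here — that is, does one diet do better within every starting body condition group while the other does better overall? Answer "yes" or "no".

Within each starting body condition level (good condition 70.7% vs 94.7%; poor condition 26.1% vs 34.5%), Diet B has the higher rate every time. Pooled: 45.7% vs 62.5% — Diet B has the higher rate overall. They agree.

no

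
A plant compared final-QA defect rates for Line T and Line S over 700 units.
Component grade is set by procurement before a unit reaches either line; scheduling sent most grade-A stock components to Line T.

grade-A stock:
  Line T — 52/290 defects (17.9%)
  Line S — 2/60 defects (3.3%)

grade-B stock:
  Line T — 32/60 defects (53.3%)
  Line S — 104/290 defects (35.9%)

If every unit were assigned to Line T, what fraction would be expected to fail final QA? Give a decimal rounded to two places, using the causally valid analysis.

Since component grade is a pre-existing factor (not a product of the line) and it affects the outcome on its own, it is a confounder. The stratified rates, not the pooled rate, identify the causal effect.
Standardising Line T to the population component grade mix: 0.500·52/290 + 0.500·32/60 = 0.356.

0.36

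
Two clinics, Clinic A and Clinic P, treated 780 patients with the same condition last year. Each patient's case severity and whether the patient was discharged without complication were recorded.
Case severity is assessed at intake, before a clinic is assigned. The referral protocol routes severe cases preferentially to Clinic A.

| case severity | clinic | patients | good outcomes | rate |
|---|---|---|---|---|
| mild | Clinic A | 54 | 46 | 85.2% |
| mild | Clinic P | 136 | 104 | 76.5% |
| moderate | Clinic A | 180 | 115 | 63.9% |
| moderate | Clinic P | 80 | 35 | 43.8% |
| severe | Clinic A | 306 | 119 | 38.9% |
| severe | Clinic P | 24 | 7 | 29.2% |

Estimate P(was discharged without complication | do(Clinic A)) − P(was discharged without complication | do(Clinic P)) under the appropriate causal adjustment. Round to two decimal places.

+0.13

Nothing the clinic does changes case severity; the imbalance is an allocation artefact. With case severity also predicting the outcome, the pooled figure is confounded, and the within-stratum comparison is the causal one.
Adjusting over the population distribution of case severity: 0.244·(0.852−0.765) + 0.333·(0.639−0.438) + 0.423·(0.389−0.292) = +0.129.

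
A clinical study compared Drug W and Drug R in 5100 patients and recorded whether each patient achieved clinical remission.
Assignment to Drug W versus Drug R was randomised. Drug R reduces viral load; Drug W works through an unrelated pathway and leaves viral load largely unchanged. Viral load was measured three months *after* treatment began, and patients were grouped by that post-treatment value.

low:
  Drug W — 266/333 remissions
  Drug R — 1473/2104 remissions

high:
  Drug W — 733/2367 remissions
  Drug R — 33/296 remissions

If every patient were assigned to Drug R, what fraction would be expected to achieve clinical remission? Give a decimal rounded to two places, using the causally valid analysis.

0.63

The stratified and pooled comparisons disagree (Drug W wins within each viral load; Drug R wins overall), so the answer turns on the causal role of viral load.
Viral load is downstream of the drug. One should not condition on a consequence of treatment, so the overall rates are the right comparison.
So P(outcome | do(Drug R)) is just the pooled rate for Drug R: 1506/2400 = 0.627.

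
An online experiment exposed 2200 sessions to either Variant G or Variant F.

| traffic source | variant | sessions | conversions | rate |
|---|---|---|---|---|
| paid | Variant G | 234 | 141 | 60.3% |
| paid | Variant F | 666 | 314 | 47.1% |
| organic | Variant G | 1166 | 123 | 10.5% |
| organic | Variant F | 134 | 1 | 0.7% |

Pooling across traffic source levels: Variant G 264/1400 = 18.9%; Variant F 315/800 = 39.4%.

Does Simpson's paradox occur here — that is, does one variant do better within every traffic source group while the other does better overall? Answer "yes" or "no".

yes

Within each traffic source level (paid 60.3% vs 47.1%; organic 10.5% vs 0.7%), Variant G has the higher rate every time. Pooled: 18.9% vs 39.4% — Variant F has the higher rate overall. The two comparisons disagree.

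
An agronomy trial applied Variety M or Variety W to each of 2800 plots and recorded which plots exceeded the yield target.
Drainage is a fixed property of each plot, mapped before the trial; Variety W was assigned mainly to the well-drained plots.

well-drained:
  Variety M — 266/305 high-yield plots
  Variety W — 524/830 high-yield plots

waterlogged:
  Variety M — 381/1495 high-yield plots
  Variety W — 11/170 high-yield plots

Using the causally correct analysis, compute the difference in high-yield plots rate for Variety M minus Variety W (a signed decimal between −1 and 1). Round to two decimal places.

+0.21

Variety M is higher inside every field drainage stratum but Variety W is higher in aggregate. Whether to stratify depends on how field drainage relates to the variety.
The imbalance in field drainage arose from how plots were allocated, not from anything the variety did; and field drainage independently affects the outcome. The pooled gap is confounded — condition on field drainage.
Adjusting over the population distribution of field drainage: 0.405·(0.872−0.631) + 0.595·(0.255−0.065) = +0.211.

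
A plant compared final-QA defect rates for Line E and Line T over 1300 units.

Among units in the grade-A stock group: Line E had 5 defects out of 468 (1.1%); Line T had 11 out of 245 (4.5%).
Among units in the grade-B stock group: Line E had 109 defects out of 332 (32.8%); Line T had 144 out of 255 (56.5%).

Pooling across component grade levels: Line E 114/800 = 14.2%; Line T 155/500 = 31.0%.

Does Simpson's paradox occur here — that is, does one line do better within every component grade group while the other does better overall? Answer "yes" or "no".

no

Within each component grade level (grade-A stock 1.1% vs 4.5%; grade-B stock 32.8% vs 56.5%), Line E has the lower rate every time. Pooled: 14.2% vs 31.0% — Line E has the lower rate overall. They agree.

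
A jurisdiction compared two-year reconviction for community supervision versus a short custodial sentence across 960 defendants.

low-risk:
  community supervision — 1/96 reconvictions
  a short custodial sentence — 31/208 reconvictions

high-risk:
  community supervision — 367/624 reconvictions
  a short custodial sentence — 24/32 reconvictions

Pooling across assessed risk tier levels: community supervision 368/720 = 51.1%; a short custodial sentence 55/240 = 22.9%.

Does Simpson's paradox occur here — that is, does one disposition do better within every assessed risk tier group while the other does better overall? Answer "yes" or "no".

yes

Within each assessed risk tier level (low-risk 1.0% vs 14.9%; high-risk 58.8% vs 75.0%), community supervision has the lower rate every time. Pooled: 51.1% vs 22.9% — a short custodial sentence has the lower rate overall. The two comparisons disagree.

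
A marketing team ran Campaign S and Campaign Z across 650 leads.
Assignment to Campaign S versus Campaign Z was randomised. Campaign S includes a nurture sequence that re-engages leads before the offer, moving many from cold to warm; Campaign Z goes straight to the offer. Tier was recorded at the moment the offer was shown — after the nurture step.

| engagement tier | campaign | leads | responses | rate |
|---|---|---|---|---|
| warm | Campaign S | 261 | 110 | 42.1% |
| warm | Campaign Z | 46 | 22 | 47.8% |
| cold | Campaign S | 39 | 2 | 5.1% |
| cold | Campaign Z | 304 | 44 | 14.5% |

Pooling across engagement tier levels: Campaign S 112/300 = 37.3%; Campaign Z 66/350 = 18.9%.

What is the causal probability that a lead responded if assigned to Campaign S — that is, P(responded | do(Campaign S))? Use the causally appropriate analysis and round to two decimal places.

The stratified and pooled comparisons disagree (Campaign Z wins within each engagement tier; Campaign S wins overall), so the answer turns on the causal role of engagement tier.
Stratifying would compare campaigns among leads the campaigns themselves sorted into engagement tier groups — a form of selection on an intermediate. The unconditioned pooled rates give the total causal effect.
So P(outcome | do(Campaign S)) is just the pooled rate for Campaign S: 112/300 = 0.373.

0.37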